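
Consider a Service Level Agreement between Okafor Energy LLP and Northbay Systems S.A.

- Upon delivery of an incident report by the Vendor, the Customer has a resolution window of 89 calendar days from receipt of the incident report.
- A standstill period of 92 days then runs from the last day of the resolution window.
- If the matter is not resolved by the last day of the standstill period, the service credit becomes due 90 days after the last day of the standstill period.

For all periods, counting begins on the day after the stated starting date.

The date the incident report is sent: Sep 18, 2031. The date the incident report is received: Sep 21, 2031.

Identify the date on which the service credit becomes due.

Jun 18, 2032

The last day of the resolution window: Sep 21, 2031 + 89 days = Dec 19, 2031.
Adding 92 calendar days to Dec 19, 2031 gives Mar 20, 2032, which is the last day of the standstill period.
Adding 90 calendar days to Mar 20, 2032 gives Jun 18, 2032, which is the date on which the service credit becomes due.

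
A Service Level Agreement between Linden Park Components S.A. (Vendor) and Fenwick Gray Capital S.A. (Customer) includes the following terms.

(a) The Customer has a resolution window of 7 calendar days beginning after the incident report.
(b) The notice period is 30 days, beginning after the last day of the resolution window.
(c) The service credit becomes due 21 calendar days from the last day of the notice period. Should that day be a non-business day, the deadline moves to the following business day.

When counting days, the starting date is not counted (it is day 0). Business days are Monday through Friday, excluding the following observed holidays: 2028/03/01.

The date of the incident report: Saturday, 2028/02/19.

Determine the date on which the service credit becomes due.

2028/04/17

The last day of the resolution window: 7 calendar days after 2028/02/19 is 2028/02/26.
Adding 30 calendar days to 2028/02/26 gives 2028/03/27, which is the last day of the notice period.
Adding 21 calendar days to 2028/03/27 gives 2028/04/17, which is the date on which the service credit becomes due. 2028/04/17 is a Monday and is not a listed holiday, so no roll-forward applies.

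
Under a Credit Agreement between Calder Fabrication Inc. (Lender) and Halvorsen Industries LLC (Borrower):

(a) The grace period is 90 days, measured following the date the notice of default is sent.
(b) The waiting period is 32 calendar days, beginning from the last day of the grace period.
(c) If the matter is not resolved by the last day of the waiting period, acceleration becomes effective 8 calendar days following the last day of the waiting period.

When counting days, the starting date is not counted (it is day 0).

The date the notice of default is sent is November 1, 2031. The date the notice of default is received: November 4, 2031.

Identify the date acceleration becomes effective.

March 10, 2032

The last day of the grace period: 90 calendar days after November 1, 2031 is January 30, 2032.
The last day of the waiting period: 32 calendar days after January 30, 2032 is March 2, 2032.
The date acceleration becomes effective: March 2, 2032 + 8 days = March 10, 2032.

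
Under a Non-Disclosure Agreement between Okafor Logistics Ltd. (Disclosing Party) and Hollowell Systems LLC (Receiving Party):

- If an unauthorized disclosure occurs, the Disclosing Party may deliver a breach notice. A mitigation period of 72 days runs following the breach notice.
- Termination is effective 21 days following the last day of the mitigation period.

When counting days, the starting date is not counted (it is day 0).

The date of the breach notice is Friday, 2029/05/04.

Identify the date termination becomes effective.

Adding 72 calendar days to 2029/05/04 gives 2029/07/15, which is the last day of the mitigation period.
The date termination becomes effective: 21 calendar days after 2029/07/15 is 2029/08/05.

2029/08/05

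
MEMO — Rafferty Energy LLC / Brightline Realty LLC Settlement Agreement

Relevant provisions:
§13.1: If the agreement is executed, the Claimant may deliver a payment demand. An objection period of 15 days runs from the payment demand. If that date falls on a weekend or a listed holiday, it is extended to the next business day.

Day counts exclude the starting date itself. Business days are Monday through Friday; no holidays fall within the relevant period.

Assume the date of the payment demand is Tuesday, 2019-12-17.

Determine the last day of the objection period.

The last day of the objection period: 2019-12-17 + 15 days = 2020-01-01. 2020-01-01 is a Wednesday, so no roll-forward applies.

2020-01-01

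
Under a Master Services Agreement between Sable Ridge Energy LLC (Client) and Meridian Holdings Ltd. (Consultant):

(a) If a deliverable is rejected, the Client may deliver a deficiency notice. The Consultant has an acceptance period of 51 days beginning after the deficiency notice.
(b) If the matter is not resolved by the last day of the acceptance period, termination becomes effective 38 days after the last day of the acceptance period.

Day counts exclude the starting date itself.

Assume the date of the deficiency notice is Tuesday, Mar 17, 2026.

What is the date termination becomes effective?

Adding 51 calendar days to Mar 17, 2026 gives May 7, 2026, which is the last day of the acceptance period.
Adding 38 calendar days to May 7, 2026 gives Jun 14, 2026, which is the date termination becomes effective.

Jun 14, 2026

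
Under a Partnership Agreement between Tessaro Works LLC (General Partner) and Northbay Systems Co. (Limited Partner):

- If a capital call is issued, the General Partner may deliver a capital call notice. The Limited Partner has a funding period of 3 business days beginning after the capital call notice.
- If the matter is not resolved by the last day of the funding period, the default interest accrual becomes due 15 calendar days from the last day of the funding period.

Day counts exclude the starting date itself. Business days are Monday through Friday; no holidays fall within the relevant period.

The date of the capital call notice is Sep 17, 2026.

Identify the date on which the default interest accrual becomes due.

Oct 7, 2026

From Thursday, Sep 17, 2026, 3 business days (Sep 18, Sep 21, Sep 22, skipping weekends) brings us to Tuesday, Sep 22, 2026, which is the last day of the funding period.
The date on which the default interest accrual becomes due: Sep 22, 2026 + 15 days = Oct 7, 2026.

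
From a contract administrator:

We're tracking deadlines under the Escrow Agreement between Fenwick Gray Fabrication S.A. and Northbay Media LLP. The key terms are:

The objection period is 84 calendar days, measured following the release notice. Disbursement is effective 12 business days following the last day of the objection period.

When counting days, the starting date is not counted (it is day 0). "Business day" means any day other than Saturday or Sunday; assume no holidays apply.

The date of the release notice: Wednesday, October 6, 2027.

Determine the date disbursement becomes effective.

Adding 84 calendar days to October 6, 2027 gives December 29, 2027, which is the last day of the objection period.
The date disbursement becomes effective: 12 business days after Wednesday, December 29, 2027, skipping weekends — Dec 30, Dec 31, Jan 3, Jan 4, …, Jan 12, Jan 13, Jan 14 — lands on Friday, January 14, 2028.

January 14, 2028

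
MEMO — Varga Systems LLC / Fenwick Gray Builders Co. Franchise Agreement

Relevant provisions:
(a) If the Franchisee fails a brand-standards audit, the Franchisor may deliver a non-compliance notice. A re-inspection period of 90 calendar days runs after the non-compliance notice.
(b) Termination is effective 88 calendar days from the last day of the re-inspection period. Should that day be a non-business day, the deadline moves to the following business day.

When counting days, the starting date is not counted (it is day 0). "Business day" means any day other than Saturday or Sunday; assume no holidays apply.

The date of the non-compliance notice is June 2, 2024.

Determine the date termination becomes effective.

November 27, 2024

Adding 90 calendar days to June 2, 2024 gives August 31, 2024, which is the last day of the re-inspection period.
The date termination becomes effective: 88 calendar days after August 31, 2024 is November 27, 2024. November 27, 2024 is a Wednesday, so no roll-forward applies.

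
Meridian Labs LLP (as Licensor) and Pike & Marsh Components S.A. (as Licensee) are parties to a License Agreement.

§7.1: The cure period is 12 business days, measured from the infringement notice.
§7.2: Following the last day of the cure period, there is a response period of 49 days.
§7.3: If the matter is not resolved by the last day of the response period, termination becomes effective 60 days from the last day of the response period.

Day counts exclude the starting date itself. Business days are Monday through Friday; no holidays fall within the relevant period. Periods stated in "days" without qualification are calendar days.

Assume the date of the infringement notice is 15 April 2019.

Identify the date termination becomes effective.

18 August 2019

The last day of the cure period: counting 12 business days from Monday, 15 April 2019 (Apr 16, Apr 17, Apr 18, Apr 19, …, Apr 29, Apr 30, May 1, skipping weekends) reaches Wednesday, 1 May 2019.
Adding 49 calendar days to 1 May 2019 gives 19 June 2019, which is the last day of the response period.
The date termination becomes effective: 60 calendar days after 19 June 2019 is 18 August 2019.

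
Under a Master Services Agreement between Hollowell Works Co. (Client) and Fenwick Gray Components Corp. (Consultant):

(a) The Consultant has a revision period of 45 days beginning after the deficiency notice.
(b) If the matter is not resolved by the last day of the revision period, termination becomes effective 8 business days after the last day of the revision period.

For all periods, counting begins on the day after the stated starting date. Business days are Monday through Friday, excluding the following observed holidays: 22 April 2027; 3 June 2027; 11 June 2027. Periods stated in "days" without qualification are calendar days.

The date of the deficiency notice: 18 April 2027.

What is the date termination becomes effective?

16 June 2027

The last day of the revision period: 18 April 2027 + 45 days = 2 June 2027.
The date termination becomes effective: 8 business days after Wednesday, 2 June 2027, skipping weekends and the listed holidays on Jun 3, Jun 11 — Jun 4, Jun 7, Jun 8, Jun 9, Jun 10, Jun 14, Jun 15, Jun 16 — lands on Wednesday, 16 June 2027.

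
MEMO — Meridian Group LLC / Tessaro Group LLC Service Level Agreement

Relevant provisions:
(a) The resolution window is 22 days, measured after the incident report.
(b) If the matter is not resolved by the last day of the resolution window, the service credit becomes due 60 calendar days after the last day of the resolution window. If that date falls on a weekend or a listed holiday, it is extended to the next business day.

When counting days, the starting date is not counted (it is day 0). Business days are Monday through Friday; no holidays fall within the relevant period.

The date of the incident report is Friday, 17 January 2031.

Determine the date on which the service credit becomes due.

The last day of the resolution window: 22 calendar days after 17 January 2031 is 8 February 2031.
The date on which the service credit becomes due: 8 February 2031 + 60 days = 9 April 2031. 9 April 2031 is a Wednesday, so no roll-forward applies.

9 April 2031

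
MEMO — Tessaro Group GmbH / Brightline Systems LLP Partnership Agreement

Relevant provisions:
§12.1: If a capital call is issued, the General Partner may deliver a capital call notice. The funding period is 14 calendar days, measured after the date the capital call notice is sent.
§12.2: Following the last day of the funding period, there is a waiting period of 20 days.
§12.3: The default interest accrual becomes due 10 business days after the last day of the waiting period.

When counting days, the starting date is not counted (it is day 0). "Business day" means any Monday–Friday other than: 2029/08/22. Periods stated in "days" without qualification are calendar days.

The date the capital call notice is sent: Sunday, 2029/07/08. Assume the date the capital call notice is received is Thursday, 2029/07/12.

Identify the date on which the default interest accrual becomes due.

2029/08/27

The last day of the funding period: 2029/07/08 + 14 days = 2029/07/22.
The last day of the waiting period: 2029/07/22 + 20 days = 2029/08/11.
The date on which the default interest accrual becomes due: 10 business days after Saturday, 2029/08/11, skipping weekends and the listed holiday on Aug 22 — Aug 13, Aug 14, Aug 15, Aug 16, Aug 17, Aug 20, Aug 21, Aug 23, Aug 24, Aug 27 — lands on Monday, 2029/08/27.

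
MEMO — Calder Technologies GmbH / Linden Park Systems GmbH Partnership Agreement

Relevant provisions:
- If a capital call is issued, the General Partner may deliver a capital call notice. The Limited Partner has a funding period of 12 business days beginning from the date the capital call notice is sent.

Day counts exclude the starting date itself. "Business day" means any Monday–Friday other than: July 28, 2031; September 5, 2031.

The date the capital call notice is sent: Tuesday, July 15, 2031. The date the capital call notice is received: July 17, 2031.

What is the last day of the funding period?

The last day of the funding period: counting 12 business days from Tuesday, July 15, 2031 (Jul 16, Jul 17, Jul 18, Jul 21, …, Jul 30, Jul 31, Aug 1, skipping weekends and the listed holiday on Jul 28) reaches Friday, August 1, 2031.

August 1, 2031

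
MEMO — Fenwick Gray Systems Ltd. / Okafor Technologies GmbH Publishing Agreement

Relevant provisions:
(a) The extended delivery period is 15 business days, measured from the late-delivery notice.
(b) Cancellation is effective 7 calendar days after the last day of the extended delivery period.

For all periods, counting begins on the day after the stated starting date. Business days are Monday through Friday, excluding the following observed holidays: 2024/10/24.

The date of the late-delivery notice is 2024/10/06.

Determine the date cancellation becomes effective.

From Sunday, 2024/10/06, 15 business days (Oct 7, Oct 8, Oct 9, Oct 10, …, Oct 23, Oct 25, Oct 28, skipping weekends and the listed holiday on Oct 24) brings us to Monday, 2024/10/28, which is the last day of the extended delivery period.
The date cancellation becomes effective: 7 calendar days after 2024/10/28 is 2024/11/04.

2024/11/04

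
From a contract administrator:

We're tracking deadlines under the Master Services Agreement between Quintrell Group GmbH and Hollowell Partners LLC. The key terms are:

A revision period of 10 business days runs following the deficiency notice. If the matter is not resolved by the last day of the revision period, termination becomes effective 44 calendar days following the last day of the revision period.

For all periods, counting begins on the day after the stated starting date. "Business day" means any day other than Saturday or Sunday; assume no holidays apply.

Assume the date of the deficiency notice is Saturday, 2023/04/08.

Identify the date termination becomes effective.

From Saturday, 2023/04/08, 10 business days (Apr 10, Apr 11, Apr 12, Apr 13, Apr 14, Apr 17, Apr 18, Apr 19, Apr 20, Apr 21, skipping weekends) brings us to Friday, 2023/04/21, which is the last day of the revision period.
The date termination becomes effective: 44 calendar days after 2023/04/21 is 2023/06/04.

2023/06/04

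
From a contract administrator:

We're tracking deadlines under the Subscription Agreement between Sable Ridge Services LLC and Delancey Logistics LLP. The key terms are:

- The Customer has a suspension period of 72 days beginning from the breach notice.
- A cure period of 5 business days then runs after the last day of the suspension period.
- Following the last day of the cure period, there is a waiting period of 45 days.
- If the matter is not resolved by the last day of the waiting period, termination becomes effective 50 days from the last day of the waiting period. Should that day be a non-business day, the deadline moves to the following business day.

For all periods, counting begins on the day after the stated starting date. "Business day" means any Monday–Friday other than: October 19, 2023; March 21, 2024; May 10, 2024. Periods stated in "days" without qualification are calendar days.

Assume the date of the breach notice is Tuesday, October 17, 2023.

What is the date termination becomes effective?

The last day of the suspension period: 72 calendar days after October 17, 2023 is December 28, 2023.
The last day of the cure period: 5 business days after Thursday, December 28, 2023, skipping weekends — Dec 29, Jan 1, Jan 2, Jan 3, Jan 4 — lands on Thursday, January 4, 2024.
The last day of the waiting period: January 4, 2024 + 45 days = February 18, 2024.
The date termination becomes effective: 50 calendar days after February 18, 2024 is April 8, 2024. April 8, 2024 is a Monday and is not a listed holiday, so no roll-forward applies.

April 8, 2024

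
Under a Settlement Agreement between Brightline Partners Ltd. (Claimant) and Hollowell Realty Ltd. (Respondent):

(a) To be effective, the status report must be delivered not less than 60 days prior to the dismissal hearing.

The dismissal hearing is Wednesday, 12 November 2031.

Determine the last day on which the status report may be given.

Counting back 60 calendar days from 12 November 2031 gives 13 September 2031.

13 September 2031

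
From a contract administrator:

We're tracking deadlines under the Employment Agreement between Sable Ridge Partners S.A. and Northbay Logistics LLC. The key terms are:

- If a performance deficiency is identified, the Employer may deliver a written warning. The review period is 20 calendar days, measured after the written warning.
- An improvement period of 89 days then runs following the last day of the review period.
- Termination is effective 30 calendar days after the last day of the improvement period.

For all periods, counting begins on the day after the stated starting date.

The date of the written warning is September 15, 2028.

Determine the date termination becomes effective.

February 1, 2029

Adding 20 calendar days to September 15, 2028 gives October 5, 2028, which is the last day of the review period.
The last day of the improvement period: October 5, 2028 + 89 days = January 2, 2029.
The date termination becomes effective: January 2, 2029 + 30 days = February 1, 2029.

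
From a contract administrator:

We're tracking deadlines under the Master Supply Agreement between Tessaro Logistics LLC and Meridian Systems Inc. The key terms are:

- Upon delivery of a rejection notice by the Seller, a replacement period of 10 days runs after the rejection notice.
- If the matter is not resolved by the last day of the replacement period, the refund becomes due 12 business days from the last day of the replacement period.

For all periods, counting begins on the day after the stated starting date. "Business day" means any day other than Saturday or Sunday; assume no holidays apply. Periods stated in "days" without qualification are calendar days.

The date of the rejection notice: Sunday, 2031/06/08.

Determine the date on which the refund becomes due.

The last day of the replacement period: 2031/06/08 + 10 days = 2031/06/18.
From Wednesday, 2031/06/18, 12 business days (Jun 19, Jun 20, Jun 23, Jun 24, …, Jul 2, Jul 3, Jul 4, skipping weekends) brings us to Friday, 2031/07/04, which is the date on which the refund becomes due.

2031/07/04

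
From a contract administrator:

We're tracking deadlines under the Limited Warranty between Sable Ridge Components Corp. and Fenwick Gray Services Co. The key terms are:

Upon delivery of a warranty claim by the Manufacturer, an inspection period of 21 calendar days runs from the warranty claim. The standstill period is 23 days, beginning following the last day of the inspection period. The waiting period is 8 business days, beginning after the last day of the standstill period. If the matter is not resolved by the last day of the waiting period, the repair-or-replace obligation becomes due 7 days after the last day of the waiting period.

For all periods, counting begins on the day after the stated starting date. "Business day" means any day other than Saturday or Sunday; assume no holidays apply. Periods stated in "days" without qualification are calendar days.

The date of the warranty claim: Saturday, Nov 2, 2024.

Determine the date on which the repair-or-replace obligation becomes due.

The last day of the inspection period: 21 calendar days after Nov 2, 2024 is Nov 23, 2024.
The last day of the standstill period: Nov 23, 2024 + 23 days = Dec 16, 2024.
The last day of the waiting period: 8 business days after Monday, Dec 16, 2024, skipping weekends — Dec 17, Dec 18, Dec 19, Dec 20, Dec 23, Dec 24, Dec 25, Dec 26 — lands on Thursday, Dec 26, 2024.
The date on which the repair-or-replace obligation becomes due: 7 calendar days after Dec 26, 2024 is Jan 2, 2025.

Jan 2, 2025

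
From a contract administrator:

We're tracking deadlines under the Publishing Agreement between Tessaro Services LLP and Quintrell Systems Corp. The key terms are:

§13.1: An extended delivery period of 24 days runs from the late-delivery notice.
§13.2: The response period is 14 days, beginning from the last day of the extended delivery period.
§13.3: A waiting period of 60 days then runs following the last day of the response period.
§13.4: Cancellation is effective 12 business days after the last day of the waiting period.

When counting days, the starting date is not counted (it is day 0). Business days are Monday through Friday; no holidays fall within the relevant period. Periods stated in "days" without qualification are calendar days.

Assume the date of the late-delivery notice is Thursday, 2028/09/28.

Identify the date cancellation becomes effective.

The last day of the extended delivery period: 24 calendar days after 2028/09/28 is 2028/10/22.
Adding 14 calendar days to 2028/10/22 gives 2028/11/05, which is the last day of the response period.
Adding 60 calendar days to 2028/11/05 gives 2029/01/04, which is the last day of the waiting period.
The date cancellation becomes effective: 12 business days after Thursday, 2029/01/04, skipping weekends — Jan 5, Jan 8, Jan 9, Jan 10, …, Jan 18, Jan 19, Jan 22 — lands on Monday, 2029/01/22.

2029/01/22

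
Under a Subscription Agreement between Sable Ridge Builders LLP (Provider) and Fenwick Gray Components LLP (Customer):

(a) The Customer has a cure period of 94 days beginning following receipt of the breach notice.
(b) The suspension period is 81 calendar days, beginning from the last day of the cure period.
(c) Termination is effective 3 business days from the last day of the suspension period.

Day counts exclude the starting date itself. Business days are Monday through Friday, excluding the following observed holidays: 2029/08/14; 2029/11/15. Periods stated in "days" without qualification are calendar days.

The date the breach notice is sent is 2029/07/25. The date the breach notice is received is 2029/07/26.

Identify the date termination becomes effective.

The last day of the cure period: 94 calendar days after 2029/07/26 is 2029/10/28.
The last day of the suspension period: 81 calendar days after 2029/10/28 is 2030/01/17.
From Thursday, 2030/01/17, 3 business days (Jan 18, Jan 21, Jan 22, skipping weekends) brings us to Tuesday, 2030/01/22, which is the date termination becomes effective.

2030/01/22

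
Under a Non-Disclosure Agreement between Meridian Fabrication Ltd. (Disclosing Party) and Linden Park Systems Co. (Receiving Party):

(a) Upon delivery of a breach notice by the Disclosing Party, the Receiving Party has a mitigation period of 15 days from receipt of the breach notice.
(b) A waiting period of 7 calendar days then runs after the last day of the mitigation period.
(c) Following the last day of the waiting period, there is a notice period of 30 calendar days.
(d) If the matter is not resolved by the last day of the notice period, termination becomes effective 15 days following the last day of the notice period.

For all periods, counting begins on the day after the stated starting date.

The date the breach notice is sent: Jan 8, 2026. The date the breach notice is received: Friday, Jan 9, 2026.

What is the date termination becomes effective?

The last day of the mitigation period: 15 calendar days after Jan 9, 2026 is Jan 24, 2026.
Adding 7 calendar days to Jan 24, 2026 gives Jan 31, 2026, which is the last day of the waiting period.
The last day of the notice period: 30 calendar days after Jan 31, 2026 is Mar 2, 2026.
The date termination becomes effective: Mar 2, 2026 + 15 days = Mar 17, 2026.

Mar 17, 2026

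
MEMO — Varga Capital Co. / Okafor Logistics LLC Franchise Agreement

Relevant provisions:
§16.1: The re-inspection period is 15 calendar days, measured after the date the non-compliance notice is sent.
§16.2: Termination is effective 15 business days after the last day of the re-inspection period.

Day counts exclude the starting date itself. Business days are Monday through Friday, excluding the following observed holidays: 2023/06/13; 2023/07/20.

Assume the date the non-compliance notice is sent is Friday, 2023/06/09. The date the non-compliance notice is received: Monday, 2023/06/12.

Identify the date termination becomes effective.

Adding 15 calendar days to 2023/06/09 gives 2023/06/24, which is the last day of the re-inspection period.
The date termination becomes effective: counting 15 business days from Saturday, 2023/06/24 (Jun 26, Jun 27, Jun 28, Jun 29, …, Jul 12, Jul 13, Jul 14, skipping weekends) reaches Friday, 2023/07/14.

2023/07/14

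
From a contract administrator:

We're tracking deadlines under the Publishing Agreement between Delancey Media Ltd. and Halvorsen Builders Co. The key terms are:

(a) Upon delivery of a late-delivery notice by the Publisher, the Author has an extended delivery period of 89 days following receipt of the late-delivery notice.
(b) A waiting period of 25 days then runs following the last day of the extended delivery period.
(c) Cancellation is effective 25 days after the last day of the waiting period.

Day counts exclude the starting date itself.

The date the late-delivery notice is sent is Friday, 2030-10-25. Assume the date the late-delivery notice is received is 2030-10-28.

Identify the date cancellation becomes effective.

The last day of the extended delivery period: 89 calendar days after 2030-10-28 is 2031-01-25.
The last day of the waiting period: 25 calendar days after 2031-01-25 is 2031-02-19.
The date cancellation becomes effective: 25 calendar days after 2031-02-19 is 2031-03-16.

2031-03-16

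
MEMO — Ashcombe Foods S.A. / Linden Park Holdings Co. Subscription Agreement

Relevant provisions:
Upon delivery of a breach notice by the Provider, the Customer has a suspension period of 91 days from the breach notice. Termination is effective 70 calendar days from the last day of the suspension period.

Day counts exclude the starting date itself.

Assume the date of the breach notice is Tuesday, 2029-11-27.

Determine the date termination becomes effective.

2030-05-07

The last day of the suspension period: 91 calendar days after 2029-11-27 is 2030-02-26.
Adding 70 calendar days to 2030-02-26 gives 2030-05-07, which is the date termination becomes effective.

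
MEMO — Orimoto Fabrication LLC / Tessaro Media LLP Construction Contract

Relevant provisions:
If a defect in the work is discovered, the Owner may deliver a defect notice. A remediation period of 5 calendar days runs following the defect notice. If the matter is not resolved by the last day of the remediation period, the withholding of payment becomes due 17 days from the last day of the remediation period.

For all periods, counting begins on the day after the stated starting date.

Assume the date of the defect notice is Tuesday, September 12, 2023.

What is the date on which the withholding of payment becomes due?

Adding 5 calendar days to September 12, 2023 gives September 17, 2023, which is the last day of the remediation period.
The date on which the withholding of payment becomes due: 17 calendar days after September 17, 2023 is October 4, 2023.

October 4, 2023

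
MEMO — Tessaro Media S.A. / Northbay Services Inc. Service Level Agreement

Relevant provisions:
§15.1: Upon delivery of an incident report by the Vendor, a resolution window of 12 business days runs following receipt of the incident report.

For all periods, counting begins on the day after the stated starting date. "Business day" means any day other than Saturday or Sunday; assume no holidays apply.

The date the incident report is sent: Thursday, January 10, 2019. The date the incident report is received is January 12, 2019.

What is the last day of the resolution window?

January 29, 2019

The last day of the resolution window: counting 12 business days from Saturday, January 12, 2019 (Jan 14, Jan 15, Jan 16, Jan 17, …, Jan 25, Jan 28, Jan 29, skipping weekends) reaches Tuesday, January 29, 2019.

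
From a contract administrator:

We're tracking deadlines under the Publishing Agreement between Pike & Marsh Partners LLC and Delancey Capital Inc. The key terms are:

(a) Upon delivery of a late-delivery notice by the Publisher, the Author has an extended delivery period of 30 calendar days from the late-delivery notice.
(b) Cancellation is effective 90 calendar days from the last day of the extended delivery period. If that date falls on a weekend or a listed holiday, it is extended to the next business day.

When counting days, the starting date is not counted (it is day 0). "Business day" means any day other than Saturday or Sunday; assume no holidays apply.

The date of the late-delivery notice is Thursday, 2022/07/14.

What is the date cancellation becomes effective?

The last day of the extended delivery period: 30 calendar days after 2022/07/14 is 2022/08/13.
The date cancellation becomes effective: 90 calendar days after 2022/08/13 is 2022/11/11. 2022/11/11 is a Friday, so no roll-forward applies.

2022/11/11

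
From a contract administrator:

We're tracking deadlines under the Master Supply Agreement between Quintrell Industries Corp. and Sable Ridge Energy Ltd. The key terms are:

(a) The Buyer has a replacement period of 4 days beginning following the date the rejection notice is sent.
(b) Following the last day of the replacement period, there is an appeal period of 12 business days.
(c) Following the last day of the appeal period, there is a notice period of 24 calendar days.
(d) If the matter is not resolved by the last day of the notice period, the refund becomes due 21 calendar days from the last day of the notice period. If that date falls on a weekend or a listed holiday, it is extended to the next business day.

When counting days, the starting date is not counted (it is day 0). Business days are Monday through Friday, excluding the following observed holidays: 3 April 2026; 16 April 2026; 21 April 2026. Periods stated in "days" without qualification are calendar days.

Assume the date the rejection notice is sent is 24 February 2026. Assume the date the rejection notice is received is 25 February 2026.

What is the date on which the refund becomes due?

1 May 2026

The last day of the replacement period: 4 calendar days after 24 February 2026 is 28 February 2026.
The last day of the appeal period: counting 12 business days from Saturday, 28 February 2026 (Mar 2, Mar 3, Mar 4, Mar 5, …, Mar 13, Mar 16, Mar 17, skipping weekends) reaches Tuesday, 17 March 2026.
Adding 24 calendar days to 17 March 2026 gives 10 April 2026, which is the last day of the notice period.
The date on which the refund becomes due: 21 calendar days after 10 April 2026 is 1 May 2026. 1 May 2026 is a Friday and is not a listed holiday, so no roll-forward applies.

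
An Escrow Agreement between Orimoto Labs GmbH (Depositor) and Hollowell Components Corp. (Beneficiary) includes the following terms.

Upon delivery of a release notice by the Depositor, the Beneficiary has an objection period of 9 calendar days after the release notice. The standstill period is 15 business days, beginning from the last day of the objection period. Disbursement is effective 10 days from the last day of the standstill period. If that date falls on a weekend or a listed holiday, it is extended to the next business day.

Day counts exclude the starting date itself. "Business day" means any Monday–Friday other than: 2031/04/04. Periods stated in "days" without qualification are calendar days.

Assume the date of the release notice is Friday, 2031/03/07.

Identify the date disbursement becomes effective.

2031/04/17

The last day of the objection period: 2031/03/07 + 9 days = 2031/03/16.
The last day of the standstill period: 15 business days after Sunday, 2031/03/16, skipping weekends and the listed holiday on Apr 4 — Mar 17, Mar 18, Mar 19, Mar 20, …, Apr 2, Apr 3, Apr 7 — lands on Monday, 2031/04/07.
The date disbursement becomes effective: 2031/04/07 + 10 days = 2031/04/17. 2031/04/17 is a Thursday and is not a listed holiday, so no roll-forward applies.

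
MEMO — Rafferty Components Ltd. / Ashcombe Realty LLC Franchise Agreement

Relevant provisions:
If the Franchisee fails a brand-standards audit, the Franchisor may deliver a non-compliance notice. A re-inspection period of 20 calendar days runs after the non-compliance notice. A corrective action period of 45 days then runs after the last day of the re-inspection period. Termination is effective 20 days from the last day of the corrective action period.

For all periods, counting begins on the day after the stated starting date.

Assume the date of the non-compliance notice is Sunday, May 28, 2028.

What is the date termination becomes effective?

Adding 20 calendar days to May 28, 2028 gives Jun 17, 2028, which is the last day of the re-inspection period.
The last day of the corrective action period: Jun 17, 2028 + 45 days = Aug 1, 2028.
The date termination becomes effective: 20 calendar days after Aug 1, 2028 is Aug 21, 2028.

Aug 21, 2028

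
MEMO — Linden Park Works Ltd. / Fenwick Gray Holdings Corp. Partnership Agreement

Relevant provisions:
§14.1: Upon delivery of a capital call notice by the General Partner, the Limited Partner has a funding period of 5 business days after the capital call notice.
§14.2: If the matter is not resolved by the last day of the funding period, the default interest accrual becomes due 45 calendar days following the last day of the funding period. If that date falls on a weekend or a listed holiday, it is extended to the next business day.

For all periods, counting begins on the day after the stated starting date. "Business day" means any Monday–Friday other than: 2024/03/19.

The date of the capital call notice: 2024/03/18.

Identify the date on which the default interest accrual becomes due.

2024/05/10

From Monday, 2024/03/18, 5 business days (Mar 20, Mar 21, Mar 22, Mar 25, Mar 26, skipping weekends and the listed holiday on Mar 19) brings us to Tuesday, 2024/03/26, which is the last day of the funding period.
Adding 45 calendar days to 2024/03/26 gives 2024/05/10, which is the date on which the default interest accrual becomes due. 2024/05/10 is a Friday and is not a listed holiday, so no roll-forward applies.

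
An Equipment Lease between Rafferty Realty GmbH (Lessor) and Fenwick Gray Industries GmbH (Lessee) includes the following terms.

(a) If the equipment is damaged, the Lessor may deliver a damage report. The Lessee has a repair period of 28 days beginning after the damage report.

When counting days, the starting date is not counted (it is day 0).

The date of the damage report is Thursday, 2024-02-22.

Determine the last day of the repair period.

2024-03-21

The last day of the repair period: 2024-02-22 + 28 days = 2024-03-21.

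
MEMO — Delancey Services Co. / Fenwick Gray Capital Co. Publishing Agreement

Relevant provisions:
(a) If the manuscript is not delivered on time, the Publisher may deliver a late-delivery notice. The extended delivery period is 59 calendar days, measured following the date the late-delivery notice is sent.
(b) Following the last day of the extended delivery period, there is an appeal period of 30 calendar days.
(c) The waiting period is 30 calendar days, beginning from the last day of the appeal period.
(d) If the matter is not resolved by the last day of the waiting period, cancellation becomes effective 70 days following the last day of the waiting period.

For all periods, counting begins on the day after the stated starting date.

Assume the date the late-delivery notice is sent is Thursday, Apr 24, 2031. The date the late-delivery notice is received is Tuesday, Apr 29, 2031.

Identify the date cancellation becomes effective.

The last day of the extended delivery period: 59 calendar days after Apr 24, 2031 is Jun 22, 2031.
Adding 30 calendar days to Jun 22, 2031 gives Jul 22, 2031, which is the last day of the appeal period.
Adding 30 calendar days to Jul 22, 2031 gives Aug 21, 2031, which is the last day of the waiting period.
Adding 70 calendar days to Aug 21, 2031 gives Oct 30, 2031, which is the date cancellation becomes effective.

Oct 30, 2031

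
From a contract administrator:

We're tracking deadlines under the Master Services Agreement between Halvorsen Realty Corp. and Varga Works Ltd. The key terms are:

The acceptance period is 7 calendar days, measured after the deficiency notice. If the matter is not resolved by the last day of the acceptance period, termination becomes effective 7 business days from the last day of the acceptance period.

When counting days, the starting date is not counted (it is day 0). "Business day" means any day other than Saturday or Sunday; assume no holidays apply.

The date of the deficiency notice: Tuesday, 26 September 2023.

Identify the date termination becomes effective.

The last day of the acceptance period: 26 September 2023 + 7 days = 3 October 2023.
The date termination becomes effective: counting 7 business days from Tuesday, 3 October 2023 (Oct 4, Oct 5, Oct 6, Oct 9, Oct 10, Oct 11, Oct 12, skipping weekends) reaches Thursday, 12 October 2023.

12 October 2023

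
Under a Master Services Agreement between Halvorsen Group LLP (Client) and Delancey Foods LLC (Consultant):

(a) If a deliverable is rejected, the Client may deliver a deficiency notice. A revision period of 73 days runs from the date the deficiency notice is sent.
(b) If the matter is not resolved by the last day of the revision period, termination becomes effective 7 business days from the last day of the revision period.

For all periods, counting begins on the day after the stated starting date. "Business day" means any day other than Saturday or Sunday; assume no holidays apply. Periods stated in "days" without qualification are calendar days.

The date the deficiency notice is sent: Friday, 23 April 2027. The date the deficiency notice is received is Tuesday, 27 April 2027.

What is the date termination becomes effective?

14 July 2027

The last day of the revision period: 73 calendar days after 23 April 2027 is 5 July 2027.
From Monday, 5 July 2027, 7 business days (Jul 6, Jul 7, Jul 8, Jul 9, Jul 12, Jul 13, Jul 14, skipping weekends) brings us to Wednesday, 14 July 2027, which is the date termination becomes effective.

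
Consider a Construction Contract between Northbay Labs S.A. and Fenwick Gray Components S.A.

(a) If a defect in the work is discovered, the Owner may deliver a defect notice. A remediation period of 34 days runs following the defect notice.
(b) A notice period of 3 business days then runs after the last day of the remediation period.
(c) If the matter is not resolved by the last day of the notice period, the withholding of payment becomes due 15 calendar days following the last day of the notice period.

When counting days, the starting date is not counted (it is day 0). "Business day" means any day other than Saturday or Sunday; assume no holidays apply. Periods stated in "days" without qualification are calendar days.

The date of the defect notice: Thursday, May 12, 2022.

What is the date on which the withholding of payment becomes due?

The last day of the remediation period: May 12, 2022 + 34 days = Jun 15, 2022.
From Wednesday, Jun 15, 2022, 3 business days (Jun 16, Jun 17, Jun 20, skipping weekends) brings us to Monday, Jun 20, 2022, which is the last day of the notice period.
The date on which the withholding of payment becomes due: 15 calendar days after Jun 20, 2022 is Jul 5, 2022.

Jul 5, 2022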